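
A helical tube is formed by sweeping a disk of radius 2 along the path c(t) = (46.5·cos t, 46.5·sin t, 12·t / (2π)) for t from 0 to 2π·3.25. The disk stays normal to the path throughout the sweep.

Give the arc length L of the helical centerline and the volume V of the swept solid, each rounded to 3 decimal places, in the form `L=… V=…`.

2πR = 2π·46.5 = 292.168117
per-turn = √(292.168117² + 12²) = √(85362.2085 + 144) = √85506.2085 = 292.414446
L = 3.25 × 292.414446 = 950.346951
V = π·2² × L = 12.566371 × 950.346951 = 11942.411996

L=950.347 V=11942.412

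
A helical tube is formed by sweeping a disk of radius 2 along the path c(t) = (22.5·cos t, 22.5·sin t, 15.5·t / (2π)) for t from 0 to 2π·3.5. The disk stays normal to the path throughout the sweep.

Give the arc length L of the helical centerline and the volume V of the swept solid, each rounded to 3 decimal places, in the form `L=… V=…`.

2πR = 2π·22.5 = 141.371669
per-turn = √(141.371669² + 15.5²) = √(19985.9489 + 240.25) = √20226.1989 = 142.218842
L = 3.5 × 142.218842 = 497.765946
V = π·2² × L = 12.566371 × 497.765946 = 6255.111353

L=497.766 V=6255.111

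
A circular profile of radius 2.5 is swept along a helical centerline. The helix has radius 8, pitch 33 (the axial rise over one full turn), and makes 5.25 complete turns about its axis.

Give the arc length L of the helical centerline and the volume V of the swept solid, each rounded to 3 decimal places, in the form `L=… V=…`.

L=315.683 V=6198.413

2πR = 2π·8 = 50.265482
per-turn = √(50.265482² + 33²) = √(2526.6187 + 1089) = √3615.6187 = 60.130015
L = 5.25 × 60.130015 = 315.682580
V = π·2.5² × L = 19.634954 × 315.682580 = 6198.412959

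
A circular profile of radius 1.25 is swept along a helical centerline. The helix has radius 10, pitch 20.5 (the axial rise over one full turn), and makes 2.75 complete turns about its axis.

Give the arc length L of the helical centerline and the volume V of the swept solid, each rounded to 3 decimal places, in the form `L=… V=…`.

2πR = 2π·10 = 62.831853
per-turn = √(62.831853² + 20.5²) = √(3947.8418 + 420.25) = √4368.0918 = 66.091541
L = 2.75 × 66.091541 = 181.751737
V = π·1.25² × L = 4.908739 × 181.751737 = 892.171753

L=181.752 V=892.172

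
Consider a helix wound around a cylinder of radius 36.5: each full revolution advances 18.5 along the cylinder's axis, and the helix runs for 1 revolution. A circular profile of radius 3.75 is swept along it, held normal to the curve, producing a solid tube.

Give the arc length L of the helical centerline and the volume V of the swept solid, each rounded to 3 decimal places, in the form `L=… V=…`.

2πR = 2π·36.5 = 229.336264
per-turn = √(229.336264² + 18.5²) = √(52595.1219 + 342.25) = √52937.3719 = 230.081229
L = 1 × 230.081229 = 230.081229
V = π·3.75² × L = 44.178647 × 230.081229 = 10164.677318

L=230.081 V=10164.677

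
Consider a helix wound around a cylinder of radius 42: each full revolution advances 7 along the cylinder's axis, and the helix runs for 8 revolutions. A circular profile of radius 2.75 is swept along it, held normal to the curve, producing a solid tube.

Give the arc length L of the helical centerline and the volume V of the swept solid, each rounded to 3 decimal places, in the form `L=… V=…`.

2πR = 2π·42 = 263.893783
per-turn = √(263.893783² + 7²) = √(69639.9287 + 49) = √69688.9287 = 263.986607
L = 8 × 263.986607 = 2111.892856
V = π·2.75² × L = 23.758294 × 2111.892856 = 50174.972297

L=2111.893 V=50174.972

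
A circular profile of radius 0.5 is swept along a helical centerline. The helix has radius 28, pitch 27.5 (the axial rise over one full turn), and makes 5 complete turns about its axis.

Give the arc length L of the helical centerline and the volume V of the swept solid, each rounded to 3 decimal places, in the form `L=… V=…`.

2πR = 2π·28 = 175.929189
per-turn = √(175.929189² + 27.5²) = √(30951.0794 + 756.25) = √31707.3294 = 178.065520
L = 5 × 178.065520 = 890.327600
V = π·0.5² × L = 0.785398 × 890.327600 = 699.261662

L=890.328 V=699.262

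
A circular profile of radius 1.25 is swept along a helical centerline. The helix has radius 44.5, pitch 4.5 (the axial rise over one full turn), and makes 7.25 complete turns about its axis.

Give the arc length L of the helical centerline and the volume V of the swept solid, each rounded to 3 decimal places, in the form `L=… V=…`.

2πR = 2π·44.5 = 279.601746
per-turn = √(279.601746² + 4.5²) = √(78177.1365 + 20.25) = √78197.3865 = 279.637956
L = 7.25 × 279.637956 = 2027.375181
V = π·1.25² × L = 4.908739 × 2027.375181 = 9951.854650

L=2027.375 V=9951.855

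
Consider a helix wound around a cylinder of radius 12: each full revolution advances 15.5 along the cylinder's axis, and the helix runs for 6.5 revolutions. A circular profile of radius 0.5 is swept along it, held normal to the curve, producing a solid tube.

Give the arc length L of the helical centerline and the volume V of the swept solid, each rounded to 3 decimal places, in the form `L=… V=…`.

2πR = 2π·12 = 75.398224
per-turn = √(75.398224² + 15.5²) = √(5684.8921 + 240.25) = √5925.1421 = 76.974945
L = 6.5 × 76.974945 = 500.337142
V = π·0.5² × L = 0.785398 × 500.337142 = 392.963872

L=500.337 V=392.964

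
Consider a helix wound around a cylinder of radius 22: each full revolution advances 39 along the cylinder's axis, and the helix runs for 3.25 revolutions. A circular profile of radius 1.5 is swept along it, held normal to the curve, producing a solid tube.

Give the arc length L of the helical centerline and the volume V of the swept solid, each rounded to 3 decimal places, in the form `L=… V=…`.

2πR = 2π·22 = 138.230077
per-turn = √(138.230077² + 39²) = √(19107.5541 + 1521) = √20628.5541 = 143.626439
L = 3.25 × 143.626439 = 466.785928
V = π·1.5² × L = 7.068583 × 466.785928 = 3299.515297

L=466.786 V=3299.515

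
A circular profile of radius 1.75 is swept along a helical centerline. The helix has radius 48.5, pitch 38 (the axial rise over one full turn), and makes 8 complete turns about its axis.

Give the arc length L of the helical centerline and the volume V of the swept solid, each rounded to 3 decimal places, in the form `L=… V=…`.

L=2456.757 V=23636.772

2πR = 2π·48.5 = 304.734487
per-turn = √(304.734487² + 38²) = √(92863.1078 + 1444) = √94307.1078 = 307.094624
L = 8 × 307.094624 = 2456.756988
V = π·1.75² × L = 9.621128 × 2456.756988 = 23636.772225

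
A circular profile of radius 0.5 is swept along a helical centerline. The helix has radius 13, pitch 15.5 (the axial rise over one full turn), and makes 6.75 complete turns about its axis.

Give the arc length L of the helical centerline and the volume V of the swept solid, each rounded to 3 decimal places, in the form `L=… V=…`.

2πR = 2π·13 = 81.681409
per-turn = √(81.681409² + 15.5²) = √(6671.8526 + 240.25) = √6912.1026 = 83.139056
L = 6.75 × 83.139056 = 561.188626
V = π·0.5² × L = 0.785398 × 561.188626 = 440.756516

L=561.189 V=440.757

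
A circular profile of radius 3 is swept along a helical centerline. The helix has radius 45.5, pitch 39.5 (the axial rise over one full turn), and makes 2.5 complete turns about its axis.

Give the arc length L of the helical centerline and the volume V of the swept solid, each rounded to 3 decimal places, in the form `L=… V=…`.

2πR = 2π·45.5 = 285.884931
per-turn = √(285.884931² + 39.5²) = √(81730.1940 + 1560.25) = √83290.4440 = 288.600839
L = 2.5 × 288.600839 = 721.502097
V = π·3² × L = 28.274334 × 721.502097 = 20399.991174

L=721.502 V=20399.991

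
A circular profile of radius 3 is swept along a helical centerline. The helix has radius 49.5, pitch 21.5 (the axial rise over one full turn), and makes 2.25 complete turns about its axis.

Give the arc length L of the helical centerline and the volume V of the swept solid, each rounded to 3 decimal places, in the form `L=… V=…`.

L=701.460 V=19833.309

2πR = 2π·49.5 = 311.017673
per-turn = √(311.017673² + 21.5²) = √(96731.9927 + 462.25) = √97194.2427 = 311.759912
L = 2.25 × 311.759912 = 701.459802
V = π·3² × L = 28.274334 × 701.459802 = 19833.308647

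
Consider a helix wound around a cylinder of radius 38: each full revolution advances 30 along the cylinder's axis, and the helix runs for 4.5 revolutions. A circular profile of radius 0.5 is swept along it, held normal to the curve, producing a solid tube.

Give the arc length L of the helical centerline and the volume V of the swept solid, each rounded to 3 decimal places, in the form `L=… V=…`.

L=1082.873 V=850.486

2πR = 2π·38 = 238.761042
per-turn = √(238.761042² + 30²) = √(57006.8350 + 900) = √57906.8350 = 240.638391
L = 4.5 × 240.638391 = 1082.872758
V = π·0.5² × L = 0.785398 × 1082.872758 = 850.486275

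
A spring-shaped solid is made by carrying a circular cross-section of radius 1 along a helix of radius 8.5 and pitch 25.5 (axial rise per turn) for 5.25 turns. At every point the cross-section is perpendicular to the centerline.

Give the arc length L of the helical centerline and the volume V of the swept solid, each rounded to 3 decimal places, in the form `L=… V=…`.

L=310.708 V=976.118

2πR = 2π·8.5 = 53.407075
per-turn = √(53.407075² + 25.5²) = √(2852.3157 + 650.25) = √3502.5657 = 59.182478
L = 5.25 × 59.182478 = 310.708008
V = π·1² × L = 3.141593 × 310.708008 = 976.117996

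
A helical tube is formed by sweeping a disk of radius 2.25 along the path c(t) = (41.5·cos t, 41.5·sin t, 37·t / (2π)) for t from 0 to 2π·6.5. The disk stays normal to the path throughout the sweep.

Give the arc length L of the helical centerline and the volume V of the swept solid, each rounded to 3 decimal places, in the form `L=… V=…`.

L=1711.867 V=27226.074

2πR = 2π·41.5 = 260.752190
per-turn = √(260.752190² + 37²) = √(67991.7047 + 1369) = √69360.7047 = 263.364205
L = 6.5 × 263.364205 = 1711.867336
V = π·2.25² × L = 15.904313 × 1711.867336 = 27226.073591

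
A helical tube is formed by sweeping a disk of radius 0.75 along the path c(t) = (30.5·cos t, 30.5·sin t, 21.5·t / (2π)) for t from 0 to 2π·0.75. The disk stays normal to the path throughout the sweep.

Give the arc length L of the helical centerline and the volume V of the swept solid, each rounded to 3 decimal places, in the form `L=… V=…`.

2πR = 2π·30.5 = 191.637152
per-turn = √(191.637152² + 21.5²) = √(36724.7980 + 462.25) = √37187.0480 = 192.839436
L = 0.75 × 192.839436 = 144.629577
V = π·0.75² × L = 1.767146 × 144.629577 = 255.581559

L=144.630 V=255.582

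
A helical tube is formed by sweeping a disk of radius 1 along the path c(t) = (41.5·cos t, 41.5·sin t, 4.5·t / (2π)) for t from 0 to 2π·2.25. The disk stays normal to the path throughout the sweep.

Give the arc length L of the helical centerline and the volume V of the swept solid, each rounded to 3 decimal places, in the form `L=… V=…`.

L=586.780 V=1843.423

2πR = 2π·41.5 = 260.752190
per-turn = √(260.752190² + 4.5²) = √(67991.7047 + 20.25) = √68011.9547 = 260.791017
L = 2.25 × 260.791017 = 586.779789
V = π·1² × L = 3.141593 × 586.779789 = 1843.423074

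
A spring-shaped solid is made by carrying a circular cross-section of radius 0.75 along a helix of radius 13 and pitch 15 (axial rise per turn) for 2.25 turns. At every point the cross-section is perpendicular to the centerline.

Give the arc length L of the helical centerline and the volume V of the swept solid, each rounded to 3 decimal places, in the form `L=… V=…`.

2πR = 2π·13 = 81.681409
per-turn = √(81.681409² + 15²) = √(6671.8526 + 225) = √6896.8526 = 83.047291
L = 2.25 × 83.047291 = 186.856405
V = π·0.75² × L = 1.767146 × 186.856405 = 330.202524

L=186.856 V=330.203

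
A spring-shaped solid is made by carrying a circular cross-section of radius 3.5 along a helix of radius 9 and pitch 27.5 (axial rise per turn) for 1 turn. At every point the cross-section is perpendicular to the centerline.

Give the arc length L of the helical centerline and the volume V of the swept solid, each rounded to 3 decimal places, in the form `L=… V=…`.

2πR = 2π·9 = 56.548668
per-turn = √(56.548668² + 27.5²) = √(3197.7518 + 756.25) = √3954.0018 = 62.880854
L = 1 × 62.880854 = 62.880854
V = π·3.5² × L = 38.484510 × 62.880854 = 2419.938863

L=62.881 V=2419.939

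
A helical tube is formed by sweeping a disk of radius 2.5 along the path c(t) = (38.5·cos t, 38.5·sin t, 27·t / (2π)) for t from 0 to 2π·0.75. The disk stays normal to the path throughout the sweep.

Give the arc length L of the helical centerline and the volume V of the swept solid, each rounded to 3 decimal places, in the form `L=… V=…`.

2πR = 2π·38.5 = 241.902634
per-turn = √(241.902634² + 27²) = √(58516.8845 + 729) = √59245.8845 = 243.404775
L = 0.75 × 243.404775 = 182.553581
V = π·2.5² × L = 19.634954 × 182.553581 = 3584.431186

L=182.554 V=3584.431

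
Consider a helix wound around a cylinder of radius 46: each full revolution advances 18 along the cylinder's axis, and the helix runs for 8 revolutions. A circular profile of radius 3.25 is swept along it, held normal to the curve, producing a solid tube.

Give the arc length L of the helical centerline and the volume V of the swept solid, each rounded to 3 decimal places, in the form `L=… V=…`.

2πR = 2π·46 = 289.026524
per-turn = √(289.026524² + 18²) = √(83536.3317 + 324) = √83860.3317 = 289.586484
L = 8 × 289.586484 = 2316.691871
V = π·3.25² × L = 33.183072 × 2316.691871 = 76874.954096

L=2316.692 V=76874.954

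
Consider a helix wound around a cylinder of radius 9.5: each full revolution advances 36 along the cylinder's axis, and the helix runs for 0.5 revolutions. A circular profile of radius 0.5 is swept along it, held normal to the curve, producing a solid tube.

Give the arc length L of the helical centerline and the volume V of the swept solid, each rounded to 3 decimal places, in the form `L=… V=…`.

2πR = 2π·9.5 = 59.690260
per-turn = √(59.690260² + 36²) = √(3562.9272 + 1296) = √4858.9272 = 69.706005
L = 0.5 × 69.706005 = 34.853003
V = π·0.5² × L = 0.785398 × 34.853003 = 27.373484

L=34.853 V=27.373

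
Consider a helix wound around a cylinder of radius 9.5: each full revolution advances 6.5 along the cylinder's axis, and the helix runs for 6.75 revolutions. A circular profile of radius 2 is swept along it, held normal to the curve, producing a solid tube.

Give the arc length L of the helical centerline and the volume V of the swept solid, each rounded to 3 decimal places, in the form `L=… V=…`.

2πR = 2π·9.5 = 59.690260
per-turn = √(59.690260² + 6.5²) = √(3562.9272 + 42.25) = √3605.1772 = 60.043128
L = 6.75 × 60.043128 = 405.291112
V = π·2² × L = 12.566371 × 405.291112 = 5093.038323

L=405.291 V=5093.038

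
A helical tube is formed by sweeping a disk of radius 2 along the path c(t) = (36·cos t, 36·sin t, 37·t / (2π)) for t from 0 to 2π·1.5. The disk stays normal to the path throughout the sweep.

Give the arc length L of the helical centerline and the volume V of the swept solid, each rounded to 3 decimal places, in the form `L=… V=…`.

L=343.801 V=4320.334

2πR = 2π·36 = 226.194671
per-turn = √(226.194671² + 37²) = √(51164.0292 + 1369) = √52533.0292 = 229.200849
L = 1.5 × 229.200849 = 343.801274
V = π·2² × L = 12.566371 × 343.801274 = 4320.334222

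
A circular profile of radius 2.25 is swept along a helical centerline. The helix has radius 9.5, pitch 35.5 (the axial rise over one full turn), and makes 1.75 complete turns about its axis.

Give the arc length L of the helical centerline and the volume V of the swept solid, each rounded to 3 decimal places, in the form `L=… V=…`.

L=121.536 V=1932.945

2πR = 2π·9.5 = 59.690260
per-turn = √(59.690260² + 35.5²) = √(3562.9272 + 1260.25) = √4823.1772 = 69.449098
L = 1.75 × 69.449098 = 121.535921
V = π·2.25² × L = 15.904313 × 121.535921 = 1932.945308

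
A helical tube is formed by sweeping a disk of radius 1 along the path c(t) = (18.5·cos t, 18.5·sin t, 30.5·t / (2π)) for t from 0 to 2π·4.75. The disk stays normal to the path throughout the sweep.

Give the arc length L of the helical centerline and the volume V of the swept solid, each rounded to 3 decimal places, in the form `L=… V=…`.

L=570.825 V=1793.301

2πR = 2π·18.5 = 116.238928
per-turn = √(116.238928² + 30.5²) = √(13511.4884 + 930.25) = √14441.7384 = 120.173784
L = 4.75 × 120.173784 = 570.825475
V = π·1² × L = 3.141593 × 570.825475 = 1793.301120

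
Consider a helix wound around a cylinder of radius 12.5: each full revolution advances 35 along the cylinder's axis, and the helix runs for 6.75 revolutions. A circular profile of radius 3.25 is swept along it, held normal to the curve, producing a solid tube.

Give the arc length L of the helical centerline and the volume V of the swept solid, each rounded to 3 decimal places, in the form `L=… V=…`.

2πR = 2π·12.5 = 78.539816
per-turn = √(78.539816² + 35²) = √(6168.5028 + 1225) = √7393.5028 = 85.985480
L = 6.75 × 85.985480 = 580.401989
V = π·3.25² × L = 33.183072 × 580.401989 = 19259.521231

L=580.402 V=19259.521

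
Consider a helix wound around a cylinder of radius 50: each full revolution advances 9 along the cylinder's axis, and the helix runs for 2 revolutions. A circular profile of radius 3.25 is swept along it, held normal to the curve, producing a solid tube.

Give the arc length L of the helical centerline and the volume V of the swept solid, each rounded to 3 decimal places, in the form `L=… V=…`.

2πR = 2π·50 = 314.159265
per-turn = √(314.159265² + 9²) = √(98696.0440 + 81) = √98777.0440 = 314.288154
L = 2 × 314.288154 = 628.576309
V = π·3.25² × L = 33.183072 × 628.576309 = 20858.093168

L=628.576 V=20858.093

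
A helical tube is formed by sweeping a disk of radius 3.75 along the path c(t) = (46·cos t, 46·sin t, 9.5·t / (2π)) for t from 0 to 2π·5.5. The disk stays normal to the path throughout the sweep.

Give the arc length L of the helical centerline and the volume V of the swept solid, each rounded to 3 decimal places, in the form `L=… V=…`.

L=1590.504 V=70266.330

2πR = 2π·46 = 289.026524
per-turn = √(289.026524² + 9.5²) = √(83536.3317 + 90.25) = √83626.5817 = 289.182610
L = 5.5 × 289.182610 = 1590.504352
V = π·3.75² × L = 44.178647 × 1590.504352 = 70266.329844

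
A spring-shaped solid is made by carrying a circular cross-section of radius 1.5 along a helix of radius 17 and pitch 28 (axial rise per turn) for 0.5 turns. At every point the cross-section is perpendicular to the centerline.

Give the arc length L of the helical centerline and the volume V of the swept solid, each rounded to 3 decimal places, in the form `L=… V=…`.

L=55.212 V=390.267

2πR = 2π·17 = 106.814150
per-turn = √(106.814150² + 28²) = √(11409.2627 + 784) = √12193.2627 = 110.423108
L = 0.5 × 110.423108 = 55.211554
V = π·1.5² × L = 7.068583 × 55.211554 = 390.267477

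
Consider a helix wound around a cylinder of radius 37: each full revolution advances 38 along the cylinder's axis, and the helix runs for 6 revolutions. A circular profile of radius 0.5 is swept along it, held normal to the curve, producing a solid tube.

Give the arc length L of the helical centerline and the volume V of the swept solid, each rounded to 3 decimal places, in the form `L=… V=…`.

2πR = 2π·37 = 232.477856
per-turn = √(232.477856² + 38²) = √(54045.9537 + 1444) = √55489.9537 = 235.563057
L = 6 × 235.563057 = 1413.378340
V = π·0.5² × L = 0.785398 × 1413.378340 = 1110.064753

L=1413.378 V=1110.065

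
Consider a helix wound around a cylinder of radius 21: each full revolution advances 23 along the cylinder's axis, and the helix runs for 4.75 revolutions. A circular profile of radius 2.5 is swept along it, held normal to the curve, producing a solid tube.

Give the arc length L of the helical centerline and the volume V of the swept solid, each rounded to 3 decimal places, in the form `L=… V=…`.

2πR = 2π·21 = 131.946891
per-turn = √(131.946891² + 23²) = √(17409.9822 + 529) = √17938.9822 = 133.936486
L = 4.75 × 133.936486 = 636.198306
V = π·2.5² × L = 19.634954 × 636.198306 = 12491.724535

L=636.198 V=12491.725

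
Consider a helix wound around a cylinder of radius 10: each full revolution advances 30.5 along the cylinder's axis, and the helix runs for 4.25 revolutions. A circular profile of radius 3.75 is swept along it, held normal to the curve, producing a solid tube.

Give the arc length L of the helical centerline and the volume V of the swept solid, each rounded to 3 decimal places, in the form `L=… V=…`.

2πR = 2π·10 = 62.831853
per-turn = √(62.831853² + 30.5²) = √(3947.8418 + 930.25) = √4878.0918 = 69.843337
L = 4.25 × 69.843337 = 296.834183
V = π·3.75² × L = 44.178647 × 296.834183 = 13113.732513

L=296.834 V=13113.733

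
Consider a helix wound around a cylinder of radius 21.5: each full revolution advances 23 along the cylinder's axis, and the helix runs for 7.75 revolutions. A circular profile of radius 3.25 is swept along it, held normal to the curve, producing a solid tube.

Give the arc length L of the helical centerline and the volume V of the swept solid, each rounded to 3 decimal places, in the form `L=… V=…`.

2πR = 2π·21.5 = 135.088484
per-turn = √(135.088484² + 23²) = √(18248.8985 + 529) = √18777.8985 = 137.032473
L = 7.75 × 137.032473 = 1062.001662
V = π·3.25² × L = 33.183072 × 1062.001662 = 35240.478056

L=1062.002 V=35240.478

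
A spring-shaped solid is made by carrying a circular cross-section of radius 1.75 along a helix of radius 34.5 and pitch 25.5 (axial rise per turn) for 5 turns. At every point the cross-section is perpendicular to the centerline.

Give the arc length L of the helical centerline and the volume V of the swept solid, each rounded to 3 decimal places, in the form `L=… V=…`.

2πR = 2π·34.5 = 216.769893
per-turn = √(216.769893² + 25.5²) = √(46989.1866 + 650.25) = √47639.4366 = 218.264602
L = 5 × 218.264602 = 1091.323011
V = π·1.75² × L = 9.621128 × 1091.323011 = 10499.757832

L=1091.323 V=10499.758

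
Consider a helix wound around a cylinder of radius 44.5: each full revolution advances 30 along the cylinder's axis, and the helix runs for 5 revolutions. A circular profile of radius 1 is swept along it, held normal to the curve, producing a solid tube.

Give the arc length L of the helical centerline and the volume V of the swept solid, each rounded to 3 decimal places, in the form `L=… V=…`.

L=1406.033 V=4417.183

2πR = 2π·44.5 = 279.601746
per-turn = √(279.601746² + 30²) = √(78177.1365 + 900) = √79077.1365 = 281.206573
L = 5 × 281.206573 = 1406.032863
V = π·1² × L = 3.141593 × 1406.032863 = 4417.182513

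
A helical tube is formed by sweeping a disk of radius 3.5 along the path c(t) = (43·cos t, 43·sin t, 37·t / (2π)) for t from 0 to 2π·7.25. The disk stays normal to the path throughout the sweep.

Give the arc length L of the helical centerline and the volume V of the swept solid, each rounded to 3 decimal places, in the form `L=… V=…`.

L=1977.066 V=76086.407

2πR = 2π·43 = 270.176968
per-turn = √(270.176968² + 37²) = √(72995.5942 + 1369) = √74364.5942 = 272.698724
L = 7.25 × 272.698724 = 1977.065750
V = π·3.5² × L = 38.484510 × 1977.065750 = 76086.406641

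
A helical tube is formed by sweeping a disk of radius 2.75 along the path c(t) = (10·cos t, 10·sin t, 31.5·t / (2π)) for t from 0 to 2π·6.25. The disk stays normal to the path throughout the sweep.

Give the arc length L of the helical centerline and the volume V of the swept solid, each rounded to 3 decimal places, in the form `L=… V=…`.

2πR = 2π·10 = 62.831853
per-turn = √(62.831853² + 31.5²) = √(3947.8418 + 992.25) = √4940.0918 = 70.285786
L = 6.25 × 70.285786 = 439.286165
V = π·2.75² × L = 23.758294 × 439.286165 = 10436.690043

L=439.286 V=10436.690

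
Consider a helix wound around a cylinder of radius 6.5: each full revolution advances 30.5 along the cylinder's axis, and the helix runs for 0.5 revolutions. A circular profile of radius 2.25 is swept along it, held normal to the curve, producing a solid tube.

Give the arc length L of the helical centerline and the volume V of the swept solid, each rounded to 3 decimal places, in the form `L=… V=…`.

L=25.486 V=405.343

2πR = 2π·6.5 = 40.840704
per-turn = √(40.840704² + 30.5²) = √(1667.9631 + 930.25) = √2598.2131 = 50.972671
L = 0.5 × 50.972671 = 25.486335
V = π·2.25² × L = 15.904313 × 25.486335 = 405.342649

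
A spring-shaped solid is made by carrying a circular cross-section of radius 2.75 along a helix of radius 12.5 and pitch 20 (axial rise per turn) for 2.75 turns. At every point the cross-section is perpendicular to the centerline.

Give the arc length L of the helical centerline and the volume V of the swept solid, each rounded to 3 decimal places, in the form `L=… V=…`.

2πR = 2π·12.5 = 78.539816
per-turn = √(78.539816² + 20²) = √(6168.5028 + 400) = √6568.5028 = 81.046300
L = 2.75 × 81.046300 = 222.877325
V = π·2.75² × L = 23.758294 × 222.877325 = 5295.185115

L=222.877 V=5295.185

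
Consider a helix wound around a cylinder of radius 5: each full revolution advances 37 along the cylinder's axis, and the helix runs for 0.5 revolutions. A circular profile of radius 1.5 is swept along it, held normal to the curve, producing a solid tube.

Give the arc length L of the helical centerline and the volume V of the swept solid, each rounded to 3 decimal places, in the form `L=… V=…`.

L=24.269 V=171.548

2πR = 2π·5 = 31.415927
per-turn = √(31.415927² + 37²) = √(986.9604 + 1369) = √2355.9604 = 48.538237
L = 0.5 × 48.538237 = 24.269118
V = π·1.5² × L = 7.068583 × 24.269118 = 171.548289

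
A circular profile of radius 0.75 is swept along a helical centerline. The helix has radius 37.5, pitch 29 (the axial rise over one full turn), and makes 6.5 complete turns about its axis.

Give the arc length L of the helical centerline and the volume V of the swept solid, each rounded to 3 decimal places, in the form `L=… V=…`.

L=1543.083 V=2726.853

2πR = 2π·37.5 = 235.619449
per-turn = √(235.619449² + 29²) = √(55516.5248 + 841) = √56357.5248 = 237.397398
L = 6.5 × 237.397398 = 1543.083089
V = π·0.75² × L = 1.767146 × 1543.083089 = 2726.852905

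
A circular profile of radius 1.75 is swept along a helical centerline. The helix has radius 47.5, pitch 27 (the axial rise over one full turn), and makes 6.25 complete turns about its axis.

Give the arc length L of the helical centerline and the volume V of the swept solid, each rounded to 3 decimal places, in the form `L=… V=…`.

L=1872.938 V=18019.778

2πR = 2π·47.5 = 298.451302
per-turn = √(298.451302² + 27²) = √(89073.1797 + 729) = √89802.1797 = 299.670118
L = 6.25 × 299.670118 = 1872.938239
V = π·1.75² × L = 9.621128 × 1872.938239 = 18019.777595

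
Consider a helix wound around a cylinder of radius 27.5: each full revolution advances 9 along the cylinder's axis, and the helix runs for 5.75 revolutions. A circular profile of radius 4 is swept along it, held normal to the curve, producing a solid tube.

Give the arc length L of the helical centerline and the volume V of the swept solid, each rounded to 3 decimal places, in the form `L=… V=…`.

L=994.876 V=50007.898

2πR = 2π·27.5 = 172.787596
per-turn = √(172.787596² + 9²) = √(29855.5533 + 81) = √29936.5533 = 173.021829
L = 5.75 × 173.021829 = 994.875517
V = π·4² × L = 50.265482 × 994.875517 = 50007.897837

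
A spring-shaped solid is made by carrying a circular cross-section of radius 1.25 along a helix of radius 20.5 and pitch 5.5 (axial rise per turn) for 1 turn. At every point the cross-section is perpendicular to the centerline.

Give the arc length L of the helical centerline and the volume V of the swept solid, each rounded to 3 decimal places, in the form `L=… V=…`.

2πR = 2π·20.5 = 128.805299
per-turn = √(128.805299² + 5.5²) = √(16590.8050 + 30.25) = √16621.0550 = 128.922671
L = 1 × 128.922671 = 128.922671
V = π·1.25² × L = 4.908739 × 128.922671 = 632.847680

L=128.923 V=632.848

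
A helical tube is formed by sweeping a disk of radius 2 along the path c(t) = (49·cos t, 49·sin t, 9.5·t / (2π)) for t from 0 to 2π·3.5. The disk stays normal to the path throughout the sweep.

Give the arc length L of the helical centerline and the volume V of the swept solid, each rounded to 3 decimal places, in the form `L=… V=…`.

L=1078.079 V=13547.542

2πR = 2π·49 = 307.876080
per-turn = √(307.876080² + 9.5²) = √(94787.6807 + 90.25) = √94877.9307 = 308.022614
L = 3.5 × 308.022614 = 1078.079149
V = π·2² × L = 12.566371 × 1078.079149 = 13547.542133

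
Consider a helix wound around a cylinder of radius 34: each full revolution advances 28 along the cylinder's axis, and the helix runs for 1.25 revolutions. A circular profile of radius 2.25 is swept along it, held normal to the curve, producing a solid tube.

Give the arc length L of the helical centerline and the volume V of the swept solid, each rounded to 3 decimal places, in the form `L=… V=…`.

L=269.319 V=4283.339

2πR = 2π·34 = 213.628300
per-turn = √(213.628300² + 28²) = √(45637.0508 + 784) = √46421.0508 = 215.455450
L = 1.25 × 215.455450 = 269.319312
V = π·2.25² × L = 15.904313 × 269.319312 = 4283.338583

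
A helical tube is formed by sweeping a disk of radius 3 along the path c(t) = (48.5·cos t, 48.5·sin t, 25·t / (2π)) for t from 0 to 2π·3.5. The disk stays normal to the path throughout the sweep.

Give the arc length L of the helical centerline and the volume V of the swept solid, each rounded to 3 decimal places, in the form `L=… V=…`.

2πR = 2π·48.5 = 304.734487
per-turn = √(304.734487² + 25²) = √(92863.1078 + 625) = √93488.1078 = 305.758251
L = 3.5 × 305.758251 = 1070.153877
V = π·3² × L = 28.274334 × 1070.153877 = 30257.888027

L=1070.154 V=30257.888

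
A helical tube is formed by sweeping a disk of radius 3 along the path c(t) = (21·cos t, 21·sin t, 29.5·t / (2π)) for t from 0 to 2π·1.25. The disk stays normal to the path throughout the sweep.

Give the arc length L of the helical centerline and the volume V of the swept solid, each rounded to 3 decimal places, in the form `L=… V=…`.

2πR = 2π·21 = 131.946891
per-turn = √(131.946891² + 29.5²) = √(17409.9822 + 870.25) = √18280.2322 = 135.204409
L = 1.25 × 135.204409 = 169.005511
V = π·3² × L = 28.274334 × 169.005511 = 4778.518247

L=169.006 V=4778.518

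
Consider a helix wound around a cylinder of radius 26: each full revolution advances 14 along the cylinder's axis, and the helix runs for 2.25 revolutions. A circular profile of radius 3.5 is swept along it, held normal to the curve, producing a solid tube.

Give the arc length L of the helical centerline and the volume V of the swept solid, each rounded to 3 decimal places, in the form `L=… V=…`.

L=368.914 V=14197.460

2πR = 2π·26 = 163.362818
per-turn = √(163.362818² + 14²) = √(26687.4103 + 196) = √26883.4103 = 163.961612
L = 2.25 × 163.961612 = 368.913628
V = π·3.5² × L = 38.484510 × 368.913628 = 14197.460194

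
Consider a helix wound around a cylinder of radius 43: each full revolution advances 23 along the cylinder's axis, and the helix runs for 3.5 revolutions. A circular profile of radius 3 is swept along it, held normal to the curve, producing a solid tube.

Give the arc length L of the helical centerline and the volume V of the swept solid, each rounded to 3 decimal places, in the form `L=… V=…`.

L=949.040 V=26833.464

2πR = 2π·43 = 270.176968
per-turn = √(270.176968² + 23²) = √(72995.5942 + 529) = √73524.5942 = 271.154189
L = 3.5 × 271.154189 = 949.039661
V = π·3² × L = 28.274334 × 949.039661 = 26833.464246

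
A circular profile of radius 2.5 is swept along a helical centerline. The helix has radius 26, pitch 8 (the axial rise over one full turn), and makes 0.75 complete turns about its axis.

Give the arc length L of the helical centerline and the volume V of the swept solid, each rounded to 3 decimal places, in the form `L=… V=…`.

L=122.669 V=2408.599

2πR = 2π·26 = 163.362818
per-turn = √(163.362818² + 8²) = √(26687.4103 + 64) = √26751.4103 = 163.558584
L = 0.75 × 163.558584 = 122.668938
V = π·2.5² × L = 19.634954 × 122.668938 = 2408.598961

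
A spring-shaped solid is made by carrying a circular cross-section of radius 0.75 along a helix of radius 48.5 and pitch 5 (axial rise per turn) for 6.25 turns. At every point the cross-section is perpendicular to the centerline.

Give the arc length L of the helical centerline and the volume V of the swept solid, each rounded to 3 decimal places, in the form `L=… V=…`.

L=1904.847 V=3366.142

2πR = 2π·48.5 = 304.734487
per-turn = √(304.734487² + 5²) = √(92863.1078 + 25) = √92888.1078 = 304.775504
L = 6.25 × 304.775504 = 1904.846900
V = π·0.75² × L = 1.767146 × 1904.846900 = 3366.142327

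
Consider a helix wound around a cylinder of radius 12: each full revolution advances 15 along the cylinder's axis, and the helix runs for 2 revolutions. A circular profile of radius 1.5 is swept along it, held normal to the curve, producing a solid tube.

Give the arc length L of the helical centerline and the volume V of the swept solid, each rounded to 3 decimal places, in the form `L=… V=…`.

2πR = 2π·12 = 75.398224
per-turn = √(75.398224² + 15²) = √(5684.8921 + 225) = √5909.8921 = 76.875823
L = 2 × 76.875823 = 153.751646
V = π·1.5² × L = 7.068583 × 153.751646 = 1086.806341

L=153.752 V=1086.806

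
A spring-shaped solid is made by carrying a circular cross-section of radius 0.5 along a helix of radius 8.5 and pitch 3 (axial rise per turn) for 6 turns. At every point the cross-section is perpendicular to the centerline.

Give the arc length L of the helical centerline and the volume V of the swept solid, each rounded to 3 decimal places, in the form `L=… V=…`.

L=320.948 V=252.072

2πR = 2π·8.5 = 53.407075
per-turn = √(53.407075² + 3²) = √(2852.3157 + 9) = √2861.3157 = 53.491267
L = 6 × 53.491267 = 320.947603
V = π·0.5² × L = 0.785398 × 320.947603 = 252.071658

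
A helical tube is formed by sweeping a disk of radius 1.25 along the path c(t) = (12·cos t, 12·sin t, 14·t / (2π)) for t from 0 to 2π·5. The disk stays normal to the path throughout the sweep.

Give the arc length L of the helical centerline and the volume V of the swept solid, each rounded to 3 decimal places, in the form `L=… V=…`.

L=383.435 V=1882.182

2πR = 2π·12 = 75.398224
per-turn = √(75.398224² + 14²) = √(5684.8921 + 196) = √5880.8921 = 76.686975
L = 5 × 76.686975 = 383.434875
V = π·1.25² × L = 4.908739 × 383.434875 = 1882.181541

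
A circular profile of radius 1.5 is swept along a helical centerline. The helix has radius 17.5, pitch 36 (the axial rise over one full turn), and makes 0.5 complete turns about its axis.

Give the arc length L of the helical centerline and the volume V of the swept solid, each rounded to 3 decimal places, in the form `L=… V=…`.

L=57.850 V=408.914

2πR = 2π·17.5 = 109.955743
per-turn = √(109.955743² + 36²) = √(12090.2654 + 1296) = √13386.2654 = 115.699029
L = 0.5 × 115.699029 = 57.849515
V = π·1.5² × L = 7.068583 × 57.849515 = 408.914123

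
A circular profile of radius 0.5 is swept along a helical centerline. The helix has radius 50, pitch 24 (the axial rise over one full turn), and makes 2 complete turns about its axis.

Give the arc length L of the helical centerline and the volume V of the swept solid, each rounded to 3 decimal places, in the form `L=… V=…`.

L=630.149 V=494.918

2πR = 2π·50 = 314.159265
per-turn = √(314.159265² + 24²) = √(98696.0440 + 576) = √99272.0440 = 315.074664
L = 2 × 315.074664 = 630.149328
V = π·0.5² × L = 0.785398 × 630.149328 = 494.918125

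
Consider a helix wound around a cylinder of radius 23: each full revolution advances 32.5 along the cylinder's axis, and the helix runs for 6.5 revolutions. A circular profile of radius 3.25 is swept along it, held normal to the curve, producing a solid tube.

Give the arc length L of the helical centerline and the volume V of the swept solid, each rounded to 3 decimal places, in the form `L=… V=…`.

L=962.798 V=31948.580

2πR = 2π·23 = 144.513262
per-turn = √(144.513262² + 32.5²) = √(20884.0829 + 1056.25) = √21940.3329 = 148.122695
L = 6.5 × 148.122695 = 962.797521
V = π·3.25² × L = 33.183072 × 962.797521 = 31948.579834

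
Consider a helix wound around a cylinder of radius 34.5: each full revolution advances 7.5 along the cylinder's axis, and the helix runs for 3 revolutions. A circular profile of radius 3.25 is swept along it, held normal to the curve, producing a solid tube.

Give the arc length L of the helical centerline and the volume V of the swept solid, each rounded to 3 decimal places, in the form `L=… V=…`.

L=650.699 V=21592.185

2πR = 2π·34.5 = 216.769893
per-turn = √(216.769893² + 7.5²) = √(46989.1866 + 56.25) = √47045.4366 = 216.899600
L = 3 × 216.899600 = 650.698801
V = π·3.25² × L = 33.183072 × 650.698801 = 21592.185410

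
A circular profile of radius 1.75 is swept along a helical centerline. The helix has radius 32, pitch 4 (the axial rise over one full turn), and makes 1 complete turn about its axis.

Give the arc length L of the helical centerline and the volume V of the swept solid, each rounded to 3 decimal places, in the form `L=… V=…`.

L=201.102 V=1934.825

2πR = 2π·32 = 201.061930
per-turn = √(201.061930² + 4²) = √(40425.8996 + 16) = √40441.8996 = 201.101715
L = 1 × 201.101715 = 201.101715
V = π·1.75² × L = 9.621128 × 201.101715 = 1934.825237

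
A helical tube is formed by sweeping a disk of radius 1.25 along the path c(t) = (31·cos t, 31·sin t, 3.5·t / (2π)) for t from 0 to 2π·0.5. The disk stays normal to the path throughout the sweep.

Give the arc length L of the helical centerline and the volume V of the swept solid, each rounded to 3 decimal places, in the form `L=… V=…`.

2πR = 2π·31 = 194.778745
per-turn = √(194.778745² + 3.5²) = √(37938.7593 + 12.25) = √37951.0093 = 194.810188
L = 0.5 × 194.810188 = 97.405094
V = π·1.25² × L = 4.908739 × 97.405094 = 478.136137

L=97.405 V=478.136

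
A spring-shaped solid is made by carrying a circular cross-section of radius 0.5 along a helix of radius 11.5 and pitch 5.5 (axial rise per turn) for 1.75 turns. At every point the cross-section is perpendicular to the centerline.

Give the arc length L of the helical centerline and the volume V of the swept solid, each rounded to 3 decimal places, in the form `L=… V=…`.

L=126.815 V=99.600

2πR = 2π·11.5 = 72.256631
per-turn = √(72.256631² + 5.5²) = √(5221.0207 + 30.25) = √5251.2707 = 72.465652
L = 1.75 × 72.465652 = 126.814891
V = π·0.5² × L = 0.785398 × 126.814891 = 99.600183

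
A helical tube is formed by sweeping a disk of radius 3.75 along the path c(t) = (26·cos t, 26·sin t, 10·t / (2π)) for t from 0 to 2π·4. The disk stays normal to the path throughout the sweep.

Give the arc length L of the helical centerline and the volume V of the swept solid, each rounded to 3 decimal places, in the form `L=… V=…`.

2πR = 2π·26 = 163.362818
per-turn = √(163.362818² + 10²) = √(26687.4103 + 100) = √26787.4103 = 163.668599
L = 4 × 163.668599 = 654.674396
V = π·3.75² × L = 44.178647 × 654.674396 = 28922.628840

L=654.674 V=28922.629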